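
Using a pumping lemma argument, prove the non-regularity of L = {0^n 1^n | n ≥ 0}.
Assume L is regular with pumping length p. Idea: pumping the 0-block changes the count balance.
Choose s = 0^p 1^p (length 2p ≥ p). By the pumping lemma, s = xyz with |xy| ≤ p, |y| > 0. So y = 0^k for some k > 0 (since xy is entirely within the 0's). Pumping gives xy²z = 0^(p+k) 1^p, which is not in L since p+k ≠ p.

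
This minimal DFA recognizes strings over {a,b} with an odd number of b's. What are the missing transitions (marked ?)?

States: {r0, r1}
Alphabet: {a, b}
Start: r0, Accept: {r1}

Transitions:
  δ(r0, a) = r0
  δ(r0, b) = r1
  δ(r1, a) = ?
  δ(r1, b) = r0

From the language and accept set, identify what each state tracks — r0: even number of b's so far; r1: odd number of b's so far.
Each missing δ(q, a) is the state matching the new tracked value after reading a.
δ(r1, a) = r1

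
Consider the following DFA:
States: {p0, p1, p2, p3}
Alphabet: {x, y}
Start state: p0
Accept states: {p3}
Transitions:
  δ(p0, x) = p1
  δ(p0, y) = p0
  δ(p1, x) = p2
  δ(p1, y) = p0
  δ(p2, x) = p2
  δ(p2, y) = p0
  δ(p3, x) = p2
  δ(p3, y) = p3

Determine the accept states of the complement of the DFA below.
Complement accept states = All states \ Original accept states
= {p0, p1, p2, p3} \ {p3}
{p0, p1, p2}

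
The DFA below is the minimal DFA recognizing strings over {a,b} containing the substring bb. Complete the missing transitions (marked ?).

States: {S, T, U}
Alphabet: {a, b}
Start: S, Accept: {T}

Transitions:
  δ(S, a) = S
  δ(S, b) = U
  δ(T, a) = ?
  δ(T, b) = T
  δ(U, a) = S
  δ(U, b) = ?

From the language and accept set, identify what each state tracks — S: no progress toward bb; T: substring bb seen; U: one trailing b.
Each missing δ(q, a) is the state matching the new tracked value after reading a.
δ(T, a) = T; δ(U, b) = T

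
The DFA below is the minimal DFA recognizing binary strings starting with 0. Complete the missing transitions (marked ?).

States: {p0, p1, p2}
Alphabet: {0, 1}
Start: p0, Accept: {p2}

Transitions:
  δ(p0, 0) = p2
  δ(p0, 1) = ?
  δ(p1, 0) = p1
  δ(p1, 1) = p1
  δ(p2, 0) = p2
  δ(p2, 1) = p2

From the language and accept set, identify what each state tracks — p0: no input read; p1: started with 1 (dead); p2: started with 0.
Each missing δ(q, a) is the state matching the new tracked value after reading a.
δ(p0, 1) = p1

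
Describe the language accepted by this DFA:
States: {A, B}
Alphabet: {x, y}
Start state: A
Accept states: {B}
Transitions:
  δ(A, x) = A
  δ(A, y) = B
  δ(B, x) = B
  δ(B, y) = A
Testing a few strings:
  'yxx' → accept
  'x' → reject
  'yx' → accept
  'xxx' → reject
State roles: A=even number of y's so far; B=odd number of y's so far
All strings over {x,y} with an odd number of y's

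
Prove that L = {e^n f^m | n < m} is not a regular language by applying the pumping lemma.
Assume L is regular with pumping length p. Idea: pumping up the e-block makes the e-count reach the f-count.
Choose s = e^p f^(p+1) ∈ L. By the pumping lemma, s = xyz with |xy| ≤ p, |y| > 0, so y = e^k with k ≥ 1. Then xy²z = e^(p+k) f^(p+1). Since p+k ≥ p+1, the number of e's is no longer strictly less than the number of f's, so xy²z ∉ L.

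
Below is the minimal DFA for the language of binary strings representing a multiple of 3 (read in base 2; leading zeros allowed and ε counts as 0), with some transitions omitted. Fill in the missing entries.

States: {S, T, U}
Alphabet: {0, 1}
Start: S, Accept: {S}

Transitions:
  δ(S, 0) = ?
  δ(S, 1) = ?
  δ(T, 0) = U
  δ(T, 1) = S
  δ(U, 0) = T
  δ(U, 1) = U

From the language and accept set, identify what each state tracks — S: value ≡ 0 (mod 3); T: value ≡ 1 (mod 3); U: value ≡ 2 (mod 3).
Each missing δ(q, a) is the state matching the new tracked value after reading a.
δ(S, 0) = S; δ(S, 1) = T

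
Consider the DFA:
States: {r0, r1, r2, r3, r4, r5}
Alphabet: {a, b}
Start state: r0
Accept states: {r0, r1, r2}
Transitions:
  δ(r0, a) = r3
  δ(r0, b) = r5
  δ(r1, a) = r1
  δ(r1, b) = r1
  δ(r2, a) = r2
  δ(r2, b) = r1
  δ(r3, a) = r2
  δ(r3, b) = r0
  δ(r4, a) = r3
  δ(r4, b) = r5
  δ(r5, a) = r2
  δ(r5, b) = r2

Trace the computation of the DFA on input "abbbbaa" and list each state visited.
read 'a': r0 → r3
  read 'b': r3 → r0
  read 'b': r0 → r5
  read 'b': r5 → r2
  read 'b': r2 → r1
  read 'a': r1 → r1
  read 'a': r1 → r1
r0 -> r3 -> r0 -> r5 -> r2 -> r1 -> r1 -> r1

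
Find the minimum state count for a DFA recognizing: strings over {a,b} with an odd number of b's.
By Myhill–Nerode, count the distinguishable equivalence classes: two classes — parity of the count of b's.
2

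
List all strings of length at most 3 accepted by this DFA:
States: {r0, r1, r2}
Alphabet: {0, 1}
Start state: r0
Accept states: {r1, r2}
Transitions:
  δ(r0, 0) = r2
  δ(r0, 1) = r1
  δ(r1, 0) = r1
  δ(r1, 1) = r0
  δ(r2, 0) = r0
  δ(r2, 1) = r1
0, 1, 01, 10, 000, 001, 010, 100, 110, 111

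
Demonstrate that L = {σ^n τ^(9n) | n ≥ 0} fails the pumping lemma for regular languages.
Assume L is regular with pumping length p. Idea: pumping the σ-block breaks the 1:9 ratio.
Choose s = σ^p τ^(9p) (length 10p ≥ p). By the pumping lemma, s = xyz with |xy| ≤ p, |y| > 0, so y = σ^k with k ≥ 1. Then xy²z = σ^(p+k) τ^(9p). For this to be in L we would need 9p = 9(p+k), i.e. 9k = 0, contradicting k ≥ 1. So xy²z ∉ L.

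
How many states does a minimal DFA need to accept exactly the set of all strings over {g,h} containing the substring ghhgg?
By Myhill–Nerode, count the distinguishable equivalence classes: 6 classes — one per longest suffix of the input that is a prefix of 'ghhgg' (lengths 0 through 4), plus an absorbing 'already seen ghhgg' class.
6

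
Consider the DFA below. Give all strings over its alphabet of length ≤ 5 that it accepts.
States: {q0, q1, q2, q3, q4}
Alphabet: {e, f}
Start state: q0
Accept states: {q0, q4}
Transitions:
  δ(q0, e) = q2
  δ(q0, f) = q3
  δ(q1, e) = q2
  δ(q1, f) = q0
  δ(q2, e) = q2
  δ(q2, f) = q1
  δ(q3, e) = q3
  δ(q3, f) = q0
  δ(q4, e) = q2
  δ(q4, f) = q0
ε, ff, eff, fef, eeff, feef, ffff, eeeff, efeff, effff, feeef, fefff, ffeff, fffef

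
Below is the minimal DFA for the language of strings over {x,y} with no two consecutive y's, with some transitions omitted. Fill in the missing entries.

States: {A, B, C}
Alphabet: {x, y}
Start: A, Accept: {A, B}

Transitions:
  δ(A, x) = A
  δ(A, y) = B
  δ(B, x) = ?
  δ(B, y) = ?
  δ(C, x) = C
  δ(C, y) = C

From the language and accept set, identify what each state tracks — A: last symbol not y (ok); B: last symbol y (ok); C: saw yy (dead).
Each missing δ(q, a) is the state matching the new tracked value after reading a.
δ(B, x) = A; δ(B, y) = C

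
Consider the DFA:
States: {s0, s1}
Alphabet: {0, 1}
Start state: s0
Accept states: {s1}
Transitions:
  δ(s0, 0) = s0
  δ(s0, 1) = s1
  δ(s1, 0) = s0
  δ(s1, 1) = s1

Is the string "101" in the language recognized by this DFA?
Processing string "101":
  s0 --1--> s1
  s1 --0--> s0
  s0 --1--> s1
Final state: s1
Accept states: {s1}
Yes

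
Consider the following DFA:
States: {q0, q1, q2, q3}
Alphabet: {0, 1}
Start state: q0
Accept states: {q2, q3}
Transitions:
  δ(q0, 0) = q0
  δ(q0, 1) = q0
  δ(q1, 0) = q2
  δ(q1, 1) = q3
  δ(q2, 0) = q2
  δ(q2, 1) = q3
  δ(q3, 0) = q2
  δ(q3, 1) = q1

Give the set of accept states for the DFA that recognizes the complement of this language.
Complement accept states = All states \ Original accept states
= {q0, q1, q2, q3} \ {q2, q3}
{q0, q1}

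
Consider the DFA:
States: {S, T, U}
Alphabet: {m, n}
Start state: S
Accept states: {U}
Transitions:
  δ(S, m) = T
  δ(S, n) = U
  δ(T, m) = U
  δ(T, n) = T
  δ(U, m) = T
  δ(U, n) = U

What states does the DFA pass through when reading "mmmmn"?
read 'm': S → T
  read 'm': T → U
  read 'm': U → T
  read 'm': T → U
  read 'n': U → U
S -> T -> U -> T -> U -> U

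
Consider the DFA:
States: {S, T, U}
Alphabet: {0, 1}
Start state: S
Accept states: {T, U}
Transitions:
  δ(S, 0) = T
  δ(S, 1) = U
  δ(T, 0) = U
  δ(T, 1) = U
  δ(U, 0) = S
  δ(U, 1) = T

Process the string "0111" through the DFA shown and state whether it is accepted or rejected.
Processing string "0111":
  S --0--> T
  T --1--> U
  U --1--> T
  T --1--> U
Final state: U
Accept states: {T, U}
Yes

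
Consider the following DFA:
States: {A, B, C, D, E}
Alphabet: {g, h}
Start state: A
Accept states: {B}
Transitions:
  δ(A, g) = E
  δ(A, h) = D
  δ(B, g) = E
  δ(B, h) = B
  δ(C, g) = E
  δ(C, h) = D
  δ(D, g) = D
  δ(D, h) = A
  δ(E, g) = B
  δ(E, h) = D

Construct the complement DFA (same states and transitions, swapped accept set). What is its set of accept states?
Complement accept states = All states \ Original accept states
= {A, B, C, D, E} \ {B}
{A, C, D, E}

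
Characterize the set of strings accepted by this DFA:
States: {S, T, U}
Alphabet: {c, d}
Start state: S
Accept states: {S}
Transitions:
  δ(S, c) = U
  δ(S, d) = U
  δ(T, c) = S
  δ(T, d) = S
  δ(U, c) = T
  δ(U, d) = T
Testing a few strings:
  'dd' → reject
  'cd' → reject
  'c' → reject
  'cc' → reject
State roles: S=length ≡ 0 (mod 3); T=length ≡ 2 (mod 3); U=length ≡ 1 (mod 3)
All strings over {c,d} whose length is a multiple of 3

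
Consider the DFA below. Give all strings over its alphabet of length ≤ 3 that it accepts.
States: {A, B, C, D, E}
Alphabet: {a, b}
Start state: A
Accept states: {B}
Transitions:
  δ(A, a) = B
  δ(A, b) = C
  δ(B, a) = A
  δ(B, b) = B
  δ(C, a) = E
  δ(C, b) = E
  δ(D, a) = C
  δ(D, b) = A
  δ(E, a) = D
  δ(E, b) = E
a, ab, aaa, abb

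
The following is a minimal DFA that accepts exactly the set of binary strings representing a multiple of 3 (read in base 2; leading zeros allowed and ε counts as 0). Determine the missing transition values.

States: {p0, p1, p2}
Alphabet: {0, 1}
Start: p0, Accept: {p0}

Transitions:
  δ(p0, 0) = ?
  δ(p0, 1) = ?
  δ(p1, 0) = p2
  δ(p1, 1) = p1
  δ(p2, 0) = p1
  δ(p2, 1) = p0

From the language and accept set, identify what each state tracks — p0: value ≡ 0 (mod 3); p1: value ≡ 2 (mod 3); p2: value ≡ 1 (mod 3).
Each missing δ(q, a) is the state matching the new tracked value after reading a.
δ(p0, 0) = p0; δ(p0, 1) = p2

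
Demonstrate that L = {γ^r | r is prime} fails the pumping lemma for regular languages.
Assume L is regular with pumping length p. Idea: pumping by a suitable count produces a composite length.
Let q be a prime with q ≥ p and choose s = γ^q ∈ L. By the pumping lemma, s = xyz with |xy| ≤ p, |y| = k ≥ 1. Take i = q+1: |xy^(q+1)z| = q + q·k = q(1+k). Since q ≥ 2 and 1+k ≥ 2, q(1+k) is composite, so xy^(q+1)z ∉ L.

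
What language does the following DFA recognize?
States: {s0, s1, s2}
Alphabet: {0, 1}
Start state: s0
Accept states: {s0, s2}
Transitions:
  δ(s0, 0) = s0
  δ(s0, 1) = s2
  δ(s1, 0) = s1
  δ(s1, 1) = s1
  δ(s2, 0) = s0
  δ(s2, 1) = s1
Testing a few strings:
  '011' → reject
  '00' → accept
  '0' → accept
  '1100' → reject
State roles: s0=last symbol not 1 (ok); s1=saw 11 (dead); s2=last symbol 1 (ok)
All binary strings with no two consecutive 1's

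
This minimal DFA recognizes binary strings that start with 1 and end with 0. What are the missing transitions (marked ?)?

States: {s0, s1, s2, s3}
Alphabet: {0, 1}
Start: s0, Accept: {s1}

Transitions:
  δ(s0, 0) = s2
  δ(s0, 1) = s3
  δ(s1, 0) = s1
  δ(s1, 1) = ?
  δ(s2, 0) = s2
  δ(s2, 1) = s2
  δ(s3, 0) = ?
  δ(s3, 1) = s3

From the language and accept set, identify what each state tracks — s0: no input read; s1: started with 1, last symbol 0; s2: started with 0 (dead); s3: started with 1, last symbol 1.
Each missing δ(q, a) is the state matching the new tracked value after reading a.
δ(s1, 1) = s3; δ(s3, 0) = s1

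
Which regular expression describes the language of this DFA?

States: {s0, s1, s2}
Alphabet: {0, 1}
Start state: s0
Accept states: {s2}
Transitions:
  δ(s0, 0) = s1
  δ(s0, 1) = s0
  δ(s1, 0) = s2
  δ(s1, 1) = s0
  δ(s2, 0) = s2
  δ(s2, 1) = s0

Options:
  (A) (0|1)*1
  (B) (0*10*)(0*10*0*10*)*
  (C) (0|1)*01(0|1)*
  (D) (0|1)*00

Check each option against the DFA on short strings; one disagreement eliminates an option:
  (A) (0|1)*1: on '1' the DFA goes s0 → s0 and rejects (s0 ∉ Accept), but the regex matches it → eliminate
  (B) (0*10*)(0*10*0*10*)*: on '1' the DFA goes s0 → s0 and rejects (s0 ∉ Accept), but the regex matches it → eliminate
  (C) (0|1)*01(0|1)*: on '00' the DFA goes s0 → s1 → s2 and accepts (s2 ∈ Accept), but the regex does not match it → eliminate
  (D) (0|1)*00: agrees with the DFA on every string of length ≤ 6
Only (D) is consistent with the DFA.
(D) (0|1)*00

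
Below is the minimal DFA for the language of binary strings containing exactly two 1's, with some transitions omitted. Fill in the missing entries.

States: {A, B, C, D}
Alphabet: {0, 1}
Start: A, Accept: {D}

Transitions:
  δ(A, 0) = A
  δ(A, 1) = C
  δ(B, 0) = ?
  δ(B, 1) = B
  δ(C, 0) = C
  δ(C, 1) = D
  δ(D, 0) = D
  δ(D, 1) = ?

From the language and accept set, identify what each state tracks — A: zero 1's; B: ≥ three 1's (dead); C: one 1; D: two 1's.
Each missing δ(q, a) is the state matching the new tracked value after reading a.
δ(B, 0) = B; δ(D, 1) = B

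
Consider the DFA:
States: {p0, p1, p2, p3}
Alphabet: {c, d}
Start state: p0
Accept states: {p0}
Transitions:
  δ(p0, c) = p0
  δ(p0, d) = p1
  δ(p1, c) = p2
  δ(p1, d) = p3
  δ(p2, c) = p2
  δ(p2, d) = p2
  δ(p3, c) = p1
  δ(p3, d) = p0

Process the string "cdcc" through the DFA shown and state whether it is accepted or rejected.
Processing string "cdcc":
  p0 --c--> p0
  p0 --d--> p1
  p1 --c--> p2
  p2 --c--> p2
Final state: p2
Accept states: {p0}
No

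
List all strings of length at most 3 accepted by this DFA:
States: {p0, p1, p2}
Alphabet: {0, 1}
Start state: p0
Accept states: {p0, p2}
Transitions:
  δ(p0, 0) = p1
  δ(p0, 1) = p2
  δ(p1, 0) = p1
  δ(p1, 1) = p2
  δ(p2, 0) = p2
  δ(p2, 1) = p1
ε, 1, 01, 10, 001, 010, 100, 111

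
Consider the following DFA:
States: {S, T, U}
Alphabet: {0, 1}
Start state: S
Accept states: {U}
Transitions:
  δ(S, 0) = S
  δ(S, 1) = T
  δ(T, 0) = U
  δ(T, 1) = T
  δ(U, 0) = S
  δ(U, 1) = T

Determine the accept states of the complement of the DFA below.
Complement accept states = All states \ Original accept states
= {S, T, U} \ {U}
{S, T}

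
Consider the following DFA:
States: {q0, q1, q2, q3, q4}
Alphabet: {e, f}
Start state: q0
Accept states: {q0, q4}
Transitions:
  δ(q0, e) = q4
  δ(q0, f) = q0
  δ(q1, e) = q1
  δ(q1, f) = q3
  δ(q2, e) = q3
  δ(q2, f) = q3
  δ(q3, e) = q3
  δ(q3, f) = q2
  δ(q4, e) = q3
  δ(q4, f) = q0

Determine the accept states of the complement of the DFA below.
Complement accept states = All states \ Original accept states
= {q0, q1, q2, q3, q4} \ {q0, q4}
{q1, q2, q3}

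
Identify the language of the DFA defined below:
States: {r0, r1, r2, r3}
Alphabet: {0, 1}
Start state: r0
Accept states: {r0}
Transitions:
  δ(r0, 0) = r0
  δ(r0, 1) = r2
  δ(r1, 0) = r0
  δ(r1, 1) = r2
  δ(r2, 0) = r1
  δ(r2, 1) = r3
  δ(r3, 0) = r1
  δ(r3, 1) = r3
Testing a few strings:
  '011' → reject
  '1110' → reject
  '0100' → accept
  '111' → reject
State roles: r0=value ≡ 0 (mod 4); r1=value ≡ 2 (mod 4); r2=value ≡ 1 (mod 4); r3=value ≡ 3 (mod 4)
All binary strings representing a multiple of 4 (read in base 2; leading zeros allowed and ε counts as 0)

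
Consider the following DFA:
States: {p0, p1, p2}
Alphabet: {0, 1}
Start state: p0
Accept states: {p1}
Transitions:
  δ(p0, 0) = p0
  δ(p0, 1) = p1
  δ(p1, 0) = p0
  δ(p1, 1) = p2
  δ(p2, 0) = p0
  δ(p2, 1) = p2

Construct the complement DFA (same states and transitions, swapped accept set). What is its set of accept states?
Complement accept states = All states \ Original accept states
= {p0, p1, p2} \ {p1}
{p0, p2}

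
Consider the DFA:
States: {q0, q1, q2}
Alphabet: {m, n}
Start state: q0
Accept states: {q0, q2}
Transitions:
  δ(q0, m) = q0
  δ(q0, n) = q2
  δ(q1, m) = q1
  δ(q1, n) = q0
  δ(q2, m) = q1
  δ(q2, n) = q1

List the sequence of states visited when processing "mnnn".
read 'm': q0 → q0
  read 'n': q0 → q2
  read 'n': q2 → q1
  read 'n': q1 → q0
q0 -> q0 -> q2 -> q1 -> q0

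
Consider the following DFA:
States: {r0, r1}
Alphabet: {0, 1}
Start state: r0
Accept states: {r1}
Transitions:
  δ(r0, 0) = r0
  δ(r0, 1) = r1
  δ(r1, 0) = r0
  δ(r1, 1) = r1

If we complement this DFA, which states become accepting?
Complement accept states = All states \ Original accept states
= {r0, r1} \ {r1}
{r0}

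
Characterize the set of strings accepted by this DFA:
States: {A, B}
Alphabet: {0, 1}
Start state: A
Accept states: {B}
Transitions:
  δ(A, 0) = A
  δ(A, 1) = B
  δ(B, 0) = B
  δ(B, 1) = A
Testing a few strings:
  '11' → reject
  '110' → reject
  '00' → reject
  '10' → accept
State roles: A=even number of 1's so far; B=odd number of 1's so far
All binary strings with an odd number of 1's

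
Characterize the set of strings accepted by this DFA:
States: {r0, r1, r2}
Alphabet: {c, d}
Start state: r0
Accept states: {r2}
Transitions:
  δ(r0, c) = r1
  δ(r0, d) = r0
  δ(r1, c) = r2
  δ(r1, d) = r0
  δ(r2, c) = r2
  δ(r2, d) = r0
Testing a few strings:
  'cd' → reject
  'dd' → reject
  'ccc' → accept
  'dddc' → reject
State roles: r0=last symbol not c; r1=one trailing c; r2=two trailing c's
All strings over {c,d} ending with cc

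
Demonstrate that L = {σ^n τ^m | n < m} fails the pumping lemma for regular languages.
Assume L is regular with pumping length p. Idea: pumping up the σ-block makes the σ-count reach the τ-count.
Choose s = σ^p τ^(p+1) ∈ L. By the pumping lemma, s = xyz with |xy| ≤ p, |y| > 0, so y = σ^k with k ≥ 1. Then xy²z = σ^(p+k) τ^(p+1). Since p+k ≥ p+1, the number of σ's is no longer strictly less than the number of τ's, so xy²z ∉ L.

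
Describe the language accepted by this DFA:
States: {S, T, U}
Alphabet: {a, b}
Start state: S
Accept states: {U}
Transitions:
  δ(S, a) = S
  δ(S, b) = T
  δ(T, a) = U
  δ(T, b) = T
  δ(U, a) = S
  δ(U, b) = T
Testing a few strings:
  'bba' → accept
  'aa' → reject
  'ab' → reject
  'a' → reject
State roles: S=no suffix match; T=one trailing b; U=suffix is ba
All strings over {a,b} ending with ba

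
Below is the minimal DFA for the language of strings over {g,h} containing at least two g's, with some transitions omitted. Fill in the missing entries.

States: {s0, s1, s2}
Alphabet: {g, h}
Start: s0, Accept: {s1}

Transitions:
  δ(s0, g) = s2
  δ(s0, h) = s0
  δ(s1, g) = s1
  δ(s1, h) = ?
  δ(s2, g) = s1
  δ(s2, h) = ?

From the language and accept set, identify what each state tracks — s0: zero g's seen; s1: ≥ two g's seen; s2: one g seen.
Each missing δ(q, a) is the state matching the new tracked value after reading a.
δ(s1, h) = s1; δ(s2, h) = s2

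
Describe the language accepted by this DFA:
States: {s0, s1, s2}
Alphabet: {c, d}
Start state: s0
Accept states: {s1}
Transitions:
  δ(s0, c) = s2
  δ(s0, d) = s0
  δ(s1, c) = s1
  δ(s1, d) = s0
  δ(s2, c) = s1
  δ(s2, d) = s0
Testing a few strings:
  'ddd' → reject
  'cddd' → reject
  'c' → reject
  'ddcd' → reject
State roles: s0=last symbol not c; s1=two trailing c's; s2=one trailing c
All strings over {c,d} ending with cc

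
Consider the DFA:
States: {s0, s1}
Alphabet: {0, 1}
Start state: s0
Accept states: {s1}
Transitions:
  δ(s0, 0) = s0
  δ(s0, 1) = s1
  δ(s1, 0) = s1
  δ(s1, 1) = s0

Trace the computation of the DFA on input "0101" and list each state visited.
read '0': s0 → s0
  read '1': s0 → s1
  read '0': s1 → s1
  read '1': s1 → s0
s0 -> s0 -> s1 -> s1 -> s0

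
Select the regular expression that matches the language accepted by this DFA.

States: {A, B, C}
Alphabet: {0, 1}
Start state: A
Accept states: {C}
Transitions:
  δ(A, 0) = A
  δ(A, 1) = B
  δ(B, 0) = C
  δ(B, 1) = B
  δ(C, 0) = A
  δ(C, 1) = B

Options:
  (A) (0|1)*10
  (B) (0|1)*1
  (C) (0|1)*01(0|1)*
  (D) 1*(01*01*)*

Check each option against the DFA on short strings; one disagreement eliminates an option:
  (A) (0|1)*10: agrees with the DFA on every string of length ≤ 6
  (B) (0|1)*1: on '1' the DFA goes A → B and rejects (B ∉ Accept), but the regex matches it → eliminate
  (C) (0|1)*01(0|1)*: on '01' the DFA goes A → A → B and rejects (B ∉ Accept), but the regex matches it → eliminate
  (D) 1*(01*01*)*: on ε the DFA stays in A and rejects (A ∉ Accept), but the regex matches it → eliminate
Only (A) is consistent with the DFA.
(A) (0|1)*10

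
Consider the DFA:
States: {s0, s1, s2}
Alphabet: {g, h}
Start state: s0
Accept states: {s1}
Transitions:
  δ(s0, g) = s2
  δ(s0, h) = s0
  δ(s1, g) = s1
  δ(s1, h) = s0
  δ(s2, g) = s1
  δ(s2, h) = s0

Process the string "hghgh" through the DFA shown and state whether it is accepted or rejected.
Processing string "hghgh":
  s0 --h--> s0
  s0 --g--> s2
  s2 --h--> s0
  s0 --g--> s2
  s2 --h--> s0
Final state: s0
Accept states: {s1}
No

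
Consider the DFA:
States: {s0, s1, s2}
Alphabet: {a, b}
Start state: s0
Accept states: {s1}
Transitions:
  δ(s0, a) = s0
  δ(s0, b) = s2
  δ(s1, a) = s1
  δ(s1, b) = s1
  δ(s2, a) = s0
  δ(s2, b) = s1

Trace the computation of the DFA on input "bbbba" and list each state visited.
read 'b': s0 → s2
  read 'b': s2 → s1
  read 'b': s1 → s1
  read 'b': s1 → s1
  read 'a': s1 → s1
s0 -> s2 -> s1 -> s1 -> s1 -> s1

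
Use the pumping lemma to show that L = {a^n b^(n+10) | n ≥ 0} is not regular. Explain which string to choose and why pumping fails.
Assume L is regular with pumping length p. Idea: pumping the a-block breaks the fixed offset of 10.
Choose s = a^p b^(p+10) ∈ L. By the pumping lemma, s = xyz with |xy| ≤ p, |y| > 0, so y = a^k with k ≥ 1. Then xy²z = a^(p+k) b^(p+10). For this to be in L we would need p+10 = (p+k)+10, i.e. k = 0, contradicting k ≥ 1. So xy²z ∉ L.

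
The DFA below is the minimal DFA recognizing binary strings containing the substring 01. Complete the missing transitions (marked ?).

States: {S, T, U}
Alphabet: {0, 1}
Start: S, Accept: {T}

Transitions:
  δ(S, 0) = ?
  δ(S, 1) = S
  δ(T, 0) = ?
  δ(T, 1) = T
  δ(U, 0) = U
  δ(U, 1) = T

From the language and accept set, identify what each state tracks — S: no 0 seen yet; T: substring 01 seen; U: seen a 0, waiting for 1.
Each missing δ(q, a) is the state matching the new tracked value after reading a.
δ(S, 0) = U; δ(T, 0) = T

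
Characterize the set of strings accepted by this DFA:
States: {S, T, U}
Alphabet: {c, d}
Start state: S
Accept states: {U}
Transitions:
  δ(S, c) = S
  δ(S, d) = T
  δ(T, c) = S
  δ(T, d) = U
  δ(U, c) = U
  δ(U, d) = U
Testing a few strings:
  'ddd' → accept
  'c' → reject
  'dc' → reject
  'cd' → reject
State roles: S=no progress toward dd; T=one trailing d; U=substring dd seen
All strings over {c,d} containing the substring dd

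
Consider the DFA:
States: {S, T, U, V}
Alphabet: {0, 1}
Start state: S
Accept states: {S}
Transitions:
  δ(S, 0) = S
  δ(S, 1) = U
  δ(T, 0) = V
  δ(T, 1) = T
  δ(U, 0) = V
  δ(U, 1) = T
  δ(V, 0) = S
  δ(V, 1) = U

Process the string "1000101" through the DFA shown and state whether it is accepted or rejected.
Processing string "1000101":
  S --1--> U
  U --0--> V
  V --0--> S
  S --0--> S
  S --1--> U
  U --0--> V
  V --1--> U
Final state: U
Accept states: {S}
No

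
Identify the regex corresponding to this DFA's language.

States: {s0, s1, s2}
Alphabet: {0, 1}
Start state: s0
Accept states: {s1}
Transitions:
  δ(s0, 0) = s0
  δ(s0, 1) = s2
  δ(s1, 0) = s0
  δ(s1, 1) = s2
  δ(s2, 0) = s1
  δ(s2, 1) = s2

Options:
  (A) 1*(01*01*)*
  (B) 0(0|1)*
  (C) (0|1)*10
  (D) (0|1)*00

Check each option against the DFA on short strings; one disagreement eliminates an option:
  (A) 1*(01*01*)*: on ε the DFA stays in s0 and rejects (s0 ∉ Accept), but the regex matches it → eliminate
  (B) 0(0|1)*: on '0' the DFA goes s0 → s0 and rejects (s0 ∉ Accept), but the regex matches it → eliminate
  (C) (0|1)*10: agrees with the DFA on every string of length ≤ 6
  (D) (0|1)*00: on '00' the DFA goes s0 → s0 → s0 and rejects (s0 ∉ Accept), but the regex matches it → eliminate
Only (C) is consistent with the DFA.
(C) (0|1)*10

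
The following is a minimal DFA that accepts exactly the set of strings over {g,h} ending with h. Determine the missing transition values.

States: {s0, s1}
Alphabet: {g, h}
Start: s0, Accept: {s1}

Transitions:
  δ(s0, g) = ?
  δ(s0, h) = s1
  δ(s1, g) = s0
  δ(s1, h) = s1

From the language and accept set, identify what each state tracks — s0: last symbol not h; s1: last symbol is h.
Each missing δ(q, a) is the state matching the new tracked value after reading a.
δ(s0, g) = s0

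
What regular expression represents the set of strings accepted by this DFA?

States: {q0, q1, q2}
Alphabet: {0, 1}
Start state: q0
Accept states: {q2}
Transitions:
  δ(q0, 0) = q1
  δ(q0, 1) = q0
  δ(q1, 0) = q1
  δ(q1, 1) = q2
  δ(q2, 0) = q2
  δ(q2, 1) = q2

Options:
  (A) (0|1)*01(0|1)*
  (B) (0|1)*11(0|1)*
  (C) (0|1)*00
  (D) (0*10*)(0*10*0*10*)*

Check each option against the DFA on short strings; one disagreement eliminates an option:
  (A) (0|1)*01(0|1)*: agrees with the DFA on every string of length ≤ 6
  (B) (0|1)*11(0|1)*: on '01' the DFA goes q0 → q1 → q2 and accepts (q2 ∈ Accept), but the regex does not match it → eliminate
  (C) (0|1)*00: on '00' the DFA goes q0 → q1 → q1 and rejects (q1 ∉ Accept), but the regex matches it → eliminate
  (D) (0*10*)(0*10*0*10*)*: on '1' the DFA goes q0 → q0 and rejects (q0 ∉ Accept), but the regex matches it → eliminate
Only (A) is consistent with the DFA.
(A) (0|1)*01(0|1)*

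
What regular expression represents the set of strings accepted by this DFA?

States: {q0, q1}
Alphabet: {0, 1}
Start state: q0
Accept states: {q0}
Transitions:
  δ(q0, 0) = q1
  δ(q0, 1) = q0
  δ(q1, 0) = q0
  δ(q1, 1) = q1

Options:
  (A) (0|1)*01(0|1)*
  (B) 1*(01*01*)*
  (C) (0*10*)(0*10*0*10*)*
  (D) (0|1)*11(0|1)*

Check each option against the DFA on short strings; one disagreement eliminates an option:
  (A) (0|1)*01(0|1)*: on ε the DFA stays in q0 and accepts (q0 ∈ Accept), but the regex does not match it → eliminate
  (B) 1*(01*01*)*: agrees with the DFA on every string of length ≤ 6
  (C) (0*10*)(0*10*0*10*)*: on ε the DFA stays in q0 and accepts (q0 ∈ Accept), but the regex does not match it → eliminate
  (D) (0|1)*11(0|1)*: on ε the DFA stays in q0 and accepts (q0 ∈ Accept), but the regex does not match it → eliminate
Only (B) is consistent with the DFA.
(B) 1*(01*01*)*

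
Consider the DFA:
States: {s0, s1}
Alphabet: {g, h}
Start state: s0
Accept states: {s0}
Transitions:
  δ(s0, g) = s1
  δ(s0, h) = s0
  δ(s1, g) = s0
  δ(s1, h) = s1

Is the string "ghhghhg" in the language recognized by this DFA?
Processing string "ghhghhg":
  s0 --g--> s1
  s1 --h--> s1
  s1 --h--> s1
  s1 --g--> s0
  s0 --h--> s0
  s0 --h--> s0
  s0 --g--> s1
Final state: s1
Accept states: {s0}
No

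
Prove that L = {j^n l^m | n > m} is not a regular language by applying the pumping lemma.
Assume L is regular with pumping length p. Idea: pumping down the j-block drops the j-count to at most the l-count.
Choose s = j^(p+1) l^p ∈ L (|s| = 2p+1 ≥ p). By the pumping lemma, s = xyz with |xy| ≤ p, |y| > 0, so y = j^k with k ≥ 1. Take i = 0: xz = j^(p+1−k) l^p. Since k ≥ 1, p+1−k ≤ p, so the number of j's is no longer strictly greater than the number of l's, hence xz ∉ L.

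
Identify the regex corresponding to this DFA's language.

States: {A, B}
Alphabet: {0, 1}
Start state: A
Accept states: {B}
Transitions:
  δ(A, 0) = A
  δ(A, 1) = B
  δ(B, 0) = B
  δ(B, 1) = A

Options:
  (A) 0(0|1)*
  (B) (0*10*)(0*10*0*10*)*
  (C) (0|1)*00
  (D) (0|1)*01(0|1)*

Check each option against the DFA on short strings; one disagreement eliminates an option:
  (A) 0(0|1)*: on '0' the DFA goes A → A and rejects (A ∉ Accept), but the regex matches it → eliminate
  (B) (0*10*)(0*10*0*10*)*: agrees with the DFA on every string of length ≤ 6
  (C) (0|1)*00: on '1' the DFA goes A → B and accepts (B ∈ Accept), but the regex does not match it → eliminate
  (D) (0|1)*01(0|1)*: on '1' the DFA goes A → B and accepts (B ∈ Accept), but the regex does not match it → eliminate
Only (B) is consistent with the DFA.
(B) (0*10*)(0*10*0*10*)*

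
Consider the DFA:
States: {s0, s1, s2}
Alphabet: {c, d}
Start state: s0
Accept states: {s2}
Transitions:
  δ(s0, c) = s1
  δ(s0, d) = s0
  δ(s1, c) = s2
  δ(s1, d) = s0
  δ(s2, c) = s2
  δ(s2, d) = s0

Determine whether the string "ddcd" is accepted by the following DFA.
Processing string "ddcd":
  s0 --d--> s0
  s0 --d--> s0
  s0 --c--> s1
  s1 --d--> s0
Final state: s0
Accept states: {s2}
No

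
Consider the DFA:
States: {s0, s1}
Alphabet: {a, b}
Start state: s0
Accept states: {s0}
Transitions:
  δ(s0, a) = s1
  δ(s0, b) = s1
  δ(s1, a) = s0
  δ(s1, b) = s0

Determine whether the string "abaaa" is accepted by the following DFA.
Processing string "abaaa":
  s0 --a--> s1
  s1 --b--> s0
  s0 --a--> s1
  s1 --a--> s0
  s0 --a--> s1
Final state: s1
Accept states: {s0}
No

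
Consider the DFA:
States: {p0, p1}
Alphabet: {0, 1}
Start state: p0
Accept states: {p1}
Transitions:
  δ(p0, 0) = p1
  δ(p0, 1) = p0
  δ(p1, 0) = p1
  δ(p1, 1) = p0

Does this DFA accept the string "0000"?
Processing string "0000":
  p0 --0--> p1
  p1 --0--> p1
  p1 --0--> p1
  p1 --0--> p1
Final state: p1
Accept states: {p1}
Yes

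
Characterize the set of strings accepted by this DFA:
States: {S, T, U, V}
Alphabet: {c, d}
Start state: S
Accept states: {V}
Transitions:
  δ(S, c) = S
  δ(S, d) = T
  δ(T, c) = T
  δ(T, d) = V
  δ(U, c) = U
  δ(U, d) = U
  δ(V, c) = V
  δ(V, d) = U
Testing a few strings:
  'cccc' → reject
  'cccd' → reject
  'cdc' → reject
  'dd' → accept
State roles: S=zero d's; T=one d; U=≥ three d's (dead); V=two d's
All strings over {c,d} containing exactly two d's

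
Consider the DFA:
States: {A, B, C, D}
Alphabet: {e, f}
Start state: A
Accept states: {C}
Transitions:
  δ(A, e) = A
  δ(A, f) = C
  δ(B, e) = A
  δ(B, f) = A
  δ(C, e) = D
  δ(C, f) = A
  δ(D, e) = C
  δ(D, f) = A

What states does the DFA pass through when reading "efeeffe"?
read 'e': A → A
  read 'f': A → C
  read 'e': C → D
  read 'e': D → C
  read 'f': C → A
  read 'f': A → C
  read 'e': C → D
A -> A -> C -> D -> C -> A -> C -> D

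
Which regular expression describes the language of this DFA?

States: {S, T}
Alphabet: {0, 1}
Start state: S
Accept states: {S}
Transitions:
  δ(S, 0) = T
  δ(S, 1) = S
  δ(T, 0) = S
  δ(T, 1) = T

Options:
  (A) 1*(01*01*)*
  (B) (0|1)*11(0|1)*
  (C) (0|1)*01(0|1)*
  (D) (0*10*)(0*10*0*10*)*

Check each option against the DFA on short strings; one disagreement eliminates an option:
  (A) 1*(01*01*)*: agrees with the DFA on every string of length ≤ 6
  (B) (0|1)*11(0|1)*: on ε the DFA stays in S and accepts (S ∈ Accept), but the regex does not match it → eliminate
  (C) (0|1)*01(0|1)*: on ε the DFA stays in S and accepts (S ∈ Accept), but the regex does not match it → eliminate
  (D) (0*10*)(0*10*0*10*)*: on ε the DFA stays in S and accepts (S ∈ Accept), but the regex does not match it → eliminate
Only (A) is consistent with the DFA.
(A) 1*(01*01*)*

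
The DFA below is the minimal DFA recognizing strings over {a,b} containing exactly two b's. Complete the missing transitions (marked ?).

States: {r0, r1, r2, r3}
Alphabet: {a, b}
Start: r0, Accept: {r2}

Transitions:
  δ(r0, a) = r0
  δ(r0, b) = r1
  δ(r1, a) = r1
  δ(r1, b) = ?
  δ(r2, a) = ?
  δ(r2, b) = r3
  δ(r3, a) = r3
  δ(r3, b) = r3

From the language and accept set, identify what each state tracks — r0: zero b's; r1: one b; r2: two b's; r3: ≥ three b's (dead).
Each missing δ(q, a) is the state matching the new tracked value after reading a.
δ(r1, b) = r2; δ(r2, a) = r2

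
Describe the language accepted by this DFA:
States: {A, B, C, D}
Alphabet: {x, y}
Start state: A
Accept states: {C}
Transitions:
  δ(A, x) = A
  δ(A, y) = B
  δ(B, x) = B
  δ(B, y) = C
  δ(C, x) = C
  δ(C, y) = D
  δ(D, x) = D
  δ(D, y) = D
Testing a few strings:
  'yyx' → accept
  'yyyx' → reject
  'yx' → reject
  'xyyx' → accept
State roles: A=zero y's; B=one y; C=two y's; D=≥ three y's (dead)
All strings over {x,y} containing exactly two y's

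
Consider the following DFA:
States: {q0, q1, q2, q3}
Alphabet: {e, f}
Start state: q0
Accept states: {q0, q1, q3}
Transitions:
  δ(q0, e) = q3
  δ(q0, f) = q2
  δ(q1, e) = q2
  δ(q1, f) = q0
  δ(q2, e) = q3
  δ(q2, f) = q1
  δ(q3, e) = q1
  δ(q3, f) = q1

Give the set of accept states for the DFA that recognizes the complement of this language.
Complement accept states = All states \ Original accept states
= {q0, q1, q2, q3} \ {q0, q1, q3}
{q2}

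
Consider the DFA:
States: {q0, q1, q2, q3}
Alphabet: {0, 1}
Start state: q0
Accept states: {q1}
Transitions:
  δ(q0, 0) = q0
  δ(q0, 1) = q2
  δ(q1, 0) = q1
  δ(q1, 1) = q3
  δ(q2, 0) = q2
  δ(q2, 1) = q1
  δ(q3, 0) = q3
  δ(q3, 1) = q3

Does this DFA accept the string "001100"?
Processing string "001100":
  q0 --0--> q0
  q0 --0--> q0
  q0 --1--> q2
  q2 --1--> q1
  q1 --0--> q1
  q1 --0--> q1
Final state: q1
Accept states: {q1}
Yes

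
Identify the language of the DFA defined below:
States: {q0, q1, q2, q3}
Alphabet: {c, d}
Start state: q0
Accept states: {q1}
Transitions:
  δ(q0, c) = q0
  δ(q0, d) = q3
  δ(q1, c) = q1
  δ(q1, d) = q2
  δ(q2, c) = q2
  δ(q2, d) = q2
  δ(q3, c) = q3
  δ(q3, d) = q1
Testing a few strings:
  'dcdc' → accept
  'dcdd' → reject
  'd' → reject
  'dc' → reject
State roles: q0=zero d's; q1=two d's; q2=≥ three d's (dead); q3=one d
All strings over {c,d} containing exactly two d's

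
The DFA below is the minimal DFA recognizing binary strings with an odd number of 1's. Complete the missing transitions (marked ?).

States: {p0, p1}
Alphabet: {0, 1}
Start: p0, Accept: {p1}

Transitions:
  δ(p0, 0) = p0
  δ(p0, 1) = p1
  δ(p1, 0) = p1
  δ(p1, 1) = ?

From the language and accept set, identify what each state tracks — p0: even number of 1's so far; p1: odd number of 1's so far.
Each missing δ(q, a) is the state matching the new tracked value after reading a.
δ(p1, 1) = p0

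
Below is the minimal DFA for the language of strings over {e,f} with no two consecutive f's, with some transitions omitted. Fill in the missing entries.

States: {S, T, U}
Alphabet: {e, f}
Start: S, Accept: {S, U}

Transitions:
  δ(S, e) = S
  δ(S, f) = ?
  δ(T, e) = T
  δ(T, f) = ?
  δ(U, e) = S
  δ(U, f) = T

From the language and accept set, identify what each state tracks — S: last symbol not f (ok); T: saw ff (dead); U: last symbol f (ok).
Each missing δ(q, a) is the state matching the new tracked value after reading a.
δ(S, f) = U; δ(T, f) = T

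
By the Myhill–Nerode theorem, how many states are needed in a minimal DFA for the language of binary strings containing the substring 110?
By Myhill–Nerode, count the distinguishable equivalence classes: 4 classes — one per longest suffix of the input that is a prefix of '110' (lengths 0 through 2), plus an absorbing 'already seen 110' class.
4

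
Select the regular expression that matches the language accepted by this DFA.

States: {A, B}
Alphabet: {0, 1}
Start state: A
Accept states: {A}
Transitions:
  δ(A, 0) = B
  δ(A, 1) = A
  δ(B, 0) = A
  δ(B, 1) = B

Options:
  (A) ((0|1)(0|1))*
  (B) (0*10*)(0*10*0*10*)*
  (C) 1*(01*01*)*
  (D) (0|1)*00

Check each option against the DFA on short strings; one disagreement eliminates an option:
  (A) ((0|1)(0|1))*: on '1' the DFA goes A → A and accepts (A ∈ Accept), but the regex does not match it → eliminate
  (B) (0*10*)(0*10*0*10*)*: on ε the DFA stays in A and accepts (A ∈ Accept), but the regex does not match it → eliminate
  (C) 1*(01*01*)*: agrees with the DFA on every string of length ≤ 6
  (D) (0|1)*00: on ε the DFA stays in A and accepts (A ∈ Accept), but the regex does not match it → eliminate
Only (C) is consistent with the DFA.
(C) 1*(01*01*)*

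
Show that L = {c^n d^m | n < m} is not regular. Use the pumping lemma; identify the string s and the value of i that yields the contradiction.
Assume L is regular with pumping length p. Idea: pumping up the c-block makes the c-count reach the d-count.
Choose s = c^p d^(p+1) ∈ L. By the pumping lemma, s = xyz with |xy| ≤ p, |y| > 0, so y = c^k with k ≥ 1. Then xy²z = c^(p+k) d^(p+1). Since p+k ≥ p+1, the number of c's is no longer strictly less than the number of d's, so xy²z ∉ L.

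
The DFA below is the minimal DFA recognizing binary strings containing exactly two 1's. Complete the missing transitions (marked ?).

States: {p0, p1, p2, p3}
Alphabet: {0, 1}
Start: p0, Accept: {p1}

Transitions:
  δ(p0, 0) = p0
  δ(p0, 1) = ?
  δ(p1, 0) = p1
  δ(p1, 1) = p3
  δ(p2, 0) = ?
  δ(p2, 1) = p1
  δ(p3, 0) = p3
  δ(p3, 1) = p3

From the language and accept set, identify what each state tracks — p0: zero 1's; p1: two 1's; p2: one 1; p3: ≥ three 1's (dead).
Each missing δ(q, a) is the state matching the new tracked value after reading a.
δ(p0, 1) = p2; δ(p2, 0) = p2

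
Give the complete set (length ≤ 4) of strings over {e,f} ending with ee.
ee, eee, fee, eeee, efee, feee, ffee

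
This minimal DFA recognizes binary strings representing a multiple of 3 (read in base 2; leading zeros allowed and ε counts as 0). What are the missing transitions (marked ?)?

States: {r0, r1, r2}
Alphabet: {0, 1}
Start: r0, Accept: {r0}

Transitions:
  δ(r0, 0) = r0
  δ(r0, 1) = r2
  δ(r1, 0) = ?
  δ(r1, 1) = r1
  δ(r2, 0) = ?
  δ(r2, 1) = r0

From the language and accept set, identify what each state tracks — r0: value ≡ 0 (mod 3); r1: value ≡ 2 (mod 3); r2: value ≡ 1 (mod 3).
Each missing δ(q, a) is the state matching the new tracked value after reading a.
δ(r1, 0) = r2; δ(r2, 0) = r1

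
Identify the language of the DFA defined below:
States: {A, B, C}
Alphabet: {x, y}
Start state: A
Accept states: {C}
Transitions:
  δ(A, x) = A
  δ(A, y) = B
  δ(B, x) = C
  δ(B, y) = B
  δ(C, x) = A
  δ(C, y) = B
Testing a few strings:
  'xxxx' → reject
  'x' → reject
  'xy' → reject
  'xx' → reject
State roles: A=no suffix match; B=one trailing y; C=suffix is yx
All strings over {x,y} ending with yx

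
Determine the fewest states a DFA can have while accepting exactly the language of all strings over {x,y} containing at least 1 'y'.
By Myhill–Nerode, count the distinguishable equivalence classes: 2 classes — having seen 0, or ≥1 copies of 'y'; any two classes i < j (j ≤ 1) are distinguished by the string y^(1−j), which takes class j to 1 copy (accepted) but leaves class i below 1 (rejected).
2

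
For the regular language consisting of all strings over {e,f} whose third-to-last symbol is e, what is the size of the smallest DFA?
By Myhill–Nerode, count the distinguishable equivalence classes: 2^3 = 8 classes — the DFA must remember the last 3 symbols read; every pair of distinct length-3 suffixes is distinguishable by some continuation.
8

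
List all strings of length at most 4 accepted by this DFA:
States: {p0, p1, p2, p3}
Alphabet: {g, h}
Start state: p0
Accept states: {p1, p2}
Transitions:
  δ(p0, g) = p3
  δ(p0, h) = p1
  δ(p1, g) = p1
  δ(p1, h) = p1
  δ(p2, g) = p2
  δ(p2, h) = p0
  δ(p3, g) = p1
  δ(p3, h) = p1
h, gg, gh, hg, hh, ggg, ggh, ghg, ghh, hgg, hgh, hhg, hhh, gggg, gggh, gghg, gghh, ghgg, ghgh, ghhg, ghhh, hggg, hggh, hghg, hghh, hhgg, hhgh, hhhg, hhhh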